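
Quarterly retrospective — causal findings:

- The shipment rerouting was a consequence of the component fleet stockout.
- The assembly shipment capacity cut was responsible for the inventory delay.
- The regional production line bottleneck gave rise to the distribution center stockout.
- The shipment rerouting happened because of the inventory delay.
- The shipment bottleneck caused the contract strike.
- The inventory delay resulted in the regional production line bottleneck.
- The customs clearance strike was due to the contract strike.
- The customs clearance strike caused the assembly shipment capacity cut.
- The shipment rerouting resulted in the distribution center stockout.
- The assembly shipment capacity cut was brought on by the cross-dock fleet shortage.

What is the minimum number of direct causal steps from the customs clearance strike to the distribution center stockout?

Shortest chain: the customs clearance strike → the assembly shipment capacity cut → the inventory delay → the shipment rerouting → the distribution center stockout.

4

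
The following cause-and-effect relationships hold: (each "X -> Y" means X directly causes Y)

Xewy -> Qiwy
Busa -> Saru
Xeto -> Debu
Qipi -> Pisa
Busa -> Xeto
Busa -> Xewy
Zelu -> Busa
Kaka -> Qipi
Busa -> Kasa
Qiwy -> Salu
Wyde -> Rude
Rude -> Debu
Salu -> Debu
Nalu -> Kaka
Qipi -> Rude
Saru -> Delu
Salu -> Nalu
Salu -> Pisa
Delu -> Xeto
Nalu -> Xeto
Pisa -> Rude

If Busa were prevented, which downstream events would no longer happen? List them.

Downstream of Busa: Saru, Xewy, Kasa, Qiwy, Salu, Nalu, Kaka, Delu, Qipi, Xeto, Pisa, Rude, Debu.
Of those, still caused via another path: Rude, Debu.
The remainder have no surviving cause.

Delu, Kaka, Kasa, Nalu, Pisa, Qipi, Qiwy, Salu, Saru, Xeto, Xewy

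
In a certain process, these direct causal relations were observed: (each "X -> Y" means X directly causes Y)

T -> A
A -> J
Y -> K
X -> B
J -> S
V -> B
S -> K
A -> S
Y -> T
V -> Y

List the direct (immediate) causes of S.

A, J

Upstream contributors include V, Y, T, but only A, J feed directly into S.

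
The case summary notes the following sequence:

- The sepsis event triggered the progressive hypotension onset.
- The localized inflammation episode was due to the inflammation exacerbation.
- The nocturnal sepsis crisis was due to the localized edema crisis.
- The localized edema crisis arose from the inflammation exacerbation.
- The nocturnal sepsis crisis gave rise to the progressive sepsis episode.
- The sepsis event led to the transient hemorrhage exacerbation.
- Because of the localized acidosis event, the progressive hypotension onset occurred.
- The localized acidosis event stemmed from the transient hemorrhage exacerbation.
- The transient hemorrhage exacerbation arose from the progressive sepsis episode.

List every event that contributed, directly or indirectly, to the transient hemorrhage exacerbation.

Immediate causes of the transient hemorrhage exacerbation: the progressive sepsis episode, the sepsis event.
Further upstream: the inflammation exacerbation, the localized edema crisis, the nocturnal sepsis crisis.

the inflammation exacerbation, the localized edema crisis, the nocturnal sepsis crisis, the progressive sepsis episode, the sepsis event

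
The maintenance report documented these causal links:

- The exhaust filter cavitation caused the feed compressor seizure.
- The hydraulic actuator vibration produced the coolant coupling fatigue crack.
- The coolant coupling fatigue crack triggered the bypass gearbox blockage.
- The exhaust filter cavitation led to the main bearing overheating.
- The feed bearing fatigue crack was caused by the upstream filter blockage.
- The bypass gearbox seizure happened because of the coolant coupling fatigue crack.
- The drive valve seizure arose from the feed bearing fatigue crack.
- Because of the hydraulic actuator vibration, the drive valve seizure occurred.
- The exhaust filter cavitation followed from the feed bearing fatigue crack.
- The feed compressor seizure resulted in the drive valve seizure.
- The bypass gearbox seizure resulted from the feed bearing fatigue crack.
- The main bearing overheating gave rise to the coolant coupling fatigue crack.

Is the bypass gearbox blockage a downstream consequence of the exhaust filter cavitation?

There is a causal chain: the exhaust filter cavitation → the main bearing overheating → the coolant coupling fatigue crack → the bypass gearbox blockage.

Yes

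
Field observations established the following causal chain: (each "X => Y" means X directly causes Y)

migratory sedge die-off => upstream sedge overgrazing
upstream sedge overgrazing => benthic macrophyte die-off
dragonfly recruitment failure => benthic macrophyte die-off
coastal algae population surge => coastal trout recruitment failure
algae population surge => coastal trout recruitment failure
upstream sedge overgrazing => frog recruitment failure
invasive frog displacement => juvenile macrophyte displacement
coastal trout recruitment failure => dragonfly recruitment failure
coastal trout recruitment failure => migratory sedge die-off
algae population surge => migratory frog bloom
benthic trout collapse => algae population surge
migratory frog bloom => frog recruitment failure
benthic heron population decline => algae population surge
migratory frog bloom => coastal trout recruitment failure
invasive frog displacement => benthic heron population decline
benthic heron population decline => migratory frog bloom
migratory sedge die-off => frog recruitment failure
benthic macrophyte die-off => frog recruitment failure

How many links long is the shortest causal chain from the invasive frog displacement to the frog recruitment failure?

3

Shortest chain: the invasive frog displacement → the benthic heron population decline → the migratory frog bloom → the frog recruitment failure.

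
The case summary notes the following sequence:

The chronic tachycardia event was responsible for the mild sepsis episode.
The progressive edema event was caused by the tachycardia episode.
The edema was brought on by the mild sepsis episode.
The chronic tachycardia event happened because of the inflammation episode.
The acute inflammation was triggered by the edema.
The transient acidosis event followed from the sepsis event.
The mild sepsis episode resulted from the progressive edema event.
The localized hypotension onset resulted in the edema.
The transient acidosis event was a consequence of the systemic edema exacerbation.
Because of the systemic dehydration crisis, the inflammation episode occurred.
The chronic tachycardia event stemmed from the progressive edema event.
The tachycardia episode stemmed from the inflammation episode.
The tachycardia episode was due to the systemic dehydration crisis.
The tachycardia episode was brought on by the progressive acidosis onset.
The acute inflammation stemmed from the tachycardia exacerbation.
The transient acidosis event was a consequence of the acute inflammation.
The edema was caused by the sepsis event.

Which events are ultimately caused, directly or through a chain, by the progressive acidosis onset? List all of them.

the acute inflammation, the chronic tachycardia event, the edema, the mild sepsis episode, the progressive edema event, the tachycardia episode, the transient acidosis event

Direct effects: the tachycardia episode.
2 steps out: the progressive edema event.
3 steps out: the chronic tachycardia event, the mild sepsis episode.
4 steps out: the edema.
5 steps out: the acute inflammation.
6 steps out: the transient acidosis event.
Not reachable from it: the systemic dehydration crisis, the systemic edema exacerbation, the inflammation episode, the localized hypotension onset, the sepsis event, the tachycardia exacerbation.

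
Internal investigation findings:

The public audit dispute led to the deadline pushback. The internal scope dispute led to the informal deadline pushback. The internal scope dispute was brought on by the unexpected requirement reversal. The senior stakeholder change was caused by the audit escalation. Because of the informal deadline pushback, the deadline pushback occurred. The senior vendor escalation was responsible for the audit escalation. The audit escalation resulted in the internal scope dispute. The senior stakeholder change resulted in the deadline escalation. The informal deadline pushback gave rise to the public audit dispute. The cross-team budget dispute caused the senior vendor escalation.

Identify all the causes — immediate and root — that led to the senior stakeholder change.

Immediate cause of the senior stakeholder change: the audit escalation.
Further upstream: the cross-team budget dispute, the senior vendor escalation.

the audit escalation, the cross-team budget dispute, the senior vendor escalation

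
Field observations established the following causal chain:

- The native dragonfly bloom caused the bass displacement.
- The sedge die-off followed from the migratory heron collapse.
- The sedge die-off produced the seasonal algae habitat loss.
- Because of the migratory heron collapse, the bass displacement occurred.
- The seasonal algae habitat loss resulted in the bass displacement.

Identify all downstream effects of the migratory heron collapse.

Direct effects: the sedge die-off, the bass displacement.
2 steps out: the seasonal algae habitat loss.
Not reachable from it: the native dragonfly bloom.

the bass displacement, the seasonal algae habitat loss, the sedge die-off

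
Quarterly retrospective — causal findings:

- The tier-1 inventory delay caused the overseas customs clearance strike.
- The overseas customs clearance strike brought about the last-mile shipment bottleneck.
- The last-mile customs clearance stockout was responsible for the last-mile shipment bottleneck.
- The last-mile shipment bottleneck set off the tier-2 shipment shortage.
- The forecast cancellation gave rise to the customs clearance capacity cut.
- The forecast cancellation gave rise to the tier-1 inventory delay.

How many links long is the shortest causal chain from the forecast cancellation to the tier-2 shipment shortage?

Shortest chain: the forecast cancellation → the tier-1 inventory delay → the overseas customs clearance strike → the last-mile shipment bottleneck → the tier-2 shipment shortage.

4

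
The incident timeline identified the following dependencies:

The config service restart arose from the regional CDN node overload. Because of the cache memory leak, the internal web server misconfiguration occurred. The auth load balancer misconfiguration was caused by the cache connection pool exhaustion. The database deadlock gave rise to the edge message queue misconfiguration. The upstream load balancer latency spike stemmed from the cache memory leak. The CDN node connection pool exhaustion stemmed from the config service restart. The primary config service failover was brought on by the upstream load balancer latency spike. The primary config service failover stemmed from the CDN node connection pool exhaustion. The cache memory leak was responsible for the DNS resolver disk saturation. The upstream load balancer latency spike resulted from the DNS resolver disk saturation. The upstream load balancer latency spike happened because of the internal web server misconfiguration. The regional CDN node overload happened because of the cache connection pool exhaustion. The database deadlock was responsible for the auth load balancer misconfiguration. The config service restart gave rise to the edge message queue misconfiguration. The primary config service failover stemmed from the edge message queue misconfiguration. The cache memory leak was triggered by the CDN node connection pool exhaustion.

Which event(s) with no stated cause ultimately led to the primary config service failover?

the cache connection pool exhaustion, the database deadlock

Tracing upstream from the primary config service failover: the primary config service failover ← the CDN node connection pool exhaustion ← the config service restart ← the regional CDN node overload ← the cache connection pool exhaustion.
A separate upstream branch: the primary config service failover ← the edge message queue misconfiguration ← the database deadlock.
Each of those chain origins has no stated cause.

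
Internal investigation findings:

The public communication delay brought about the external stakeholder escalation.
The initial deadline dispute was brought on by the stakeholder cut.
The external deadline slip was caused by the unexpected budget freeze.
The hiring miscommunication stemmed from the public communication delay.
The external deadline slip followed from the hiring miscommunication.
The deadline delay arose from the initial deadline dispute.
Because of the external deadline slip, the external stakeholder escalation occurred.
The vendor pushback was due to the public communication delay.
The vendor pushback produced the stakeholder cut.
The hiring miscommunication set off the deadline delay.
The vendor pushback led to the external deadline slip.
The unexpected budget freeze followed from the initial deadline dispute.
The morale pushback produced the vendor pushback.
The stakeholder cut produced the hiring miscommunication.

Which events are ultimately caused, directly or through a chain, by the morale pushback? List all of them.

the deadline delay, the external deadline slip, the external stakeholder escalation, the hiring miscommunication, the initial deadline dispute, the stakeholder cut, the unexpected budget freeze, the vendor pushback

Direct effects: the vendor pushback.
2 steps out: the stakeholder cut, the external deadline slip.
3 steps out: the initial deadline dispute, the hiring miscommunication, the external stakeholder escalation.
4 steps out: the unexpected budget freeze, the deadline delay.
Not reachable from it: the public communication delay.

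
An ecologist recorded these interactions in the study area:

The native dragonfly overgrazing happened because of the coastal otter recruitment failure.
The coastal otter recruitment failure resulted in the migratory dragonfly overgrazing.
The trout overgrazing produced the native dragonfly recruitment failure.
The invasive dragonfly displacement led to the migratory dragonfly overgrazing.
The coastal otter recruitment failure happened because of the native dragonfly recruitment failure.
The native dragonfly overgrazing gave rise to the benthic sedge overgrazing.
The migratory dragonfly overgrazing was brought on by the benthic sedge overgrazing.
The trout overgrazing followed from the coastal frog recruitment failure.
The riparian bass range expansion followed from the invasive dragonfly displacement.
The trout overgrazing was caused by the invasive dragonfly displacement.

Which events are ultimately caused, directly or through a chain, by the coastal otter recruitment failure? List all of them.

the benthic sedge overgrazing, the migratory dragonfly overgrazing, the native dragonfly overgrazing

Direct effects: the native dragonfly overgrazing, the migratory dragonfly overgrazing.
2 steps out: the benthic sedge overgrazing.
Not reachable from it: the invasive dragonfly displacement, the riparian bass range expansion, the trout overgrazing, the native dragonfly recruitment failure, the coastal frog recruitment failure.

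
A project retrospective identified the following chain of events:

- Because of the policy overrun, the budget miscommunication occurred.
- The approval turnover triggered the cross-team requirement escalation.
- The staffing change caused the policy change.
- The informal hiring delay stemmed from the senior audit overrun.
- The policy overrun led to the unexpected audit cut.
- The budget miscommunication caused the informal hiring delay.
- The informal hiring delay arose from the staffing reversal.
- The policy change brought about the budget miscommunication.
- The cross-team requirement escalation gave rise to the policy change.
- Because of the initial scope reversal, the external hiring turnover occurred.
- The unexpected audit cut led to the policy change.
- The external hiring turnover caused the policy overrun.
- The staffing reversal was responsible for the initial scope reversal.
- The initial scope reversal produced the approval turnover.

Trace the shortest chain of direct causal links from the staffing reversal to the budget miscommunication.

the staffing reversal → the initial scope reversal
the initial scope reversal → the external hiring turnover
the external hiring turnover → the policy overrun
the policy overrun → the budget miscommunication
Length: 4 steps.

the staffing reversal → the initial scope reversal → the external hiring turnover → the policy overrun → the budget miscommunication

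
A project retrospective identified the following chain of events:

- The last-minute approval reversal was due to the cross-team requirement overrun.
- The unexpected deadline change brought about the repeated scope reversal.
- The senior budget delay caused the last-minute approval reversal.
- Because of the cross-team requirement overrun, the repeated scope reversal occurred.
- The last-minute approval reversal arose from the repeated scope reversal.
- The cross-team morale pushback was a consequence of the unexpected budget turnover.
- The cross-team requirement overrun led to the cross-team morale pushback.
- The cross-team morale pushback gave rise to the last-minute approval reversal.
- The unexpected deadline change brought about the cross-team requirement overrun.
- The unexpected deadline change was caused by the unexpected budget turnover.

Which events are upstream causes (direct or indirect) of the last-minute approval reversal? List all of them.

Immediate causes of the last-minute approval reversal: the cross-team requirement overrun, the senior budget delay, the cross-team morale pushback, the repeated scope reversal.
Further upstream: the unexpected budget turnover, the unexpected deadline change.

the cross-team morale pushback, the cross-team requirement overrun, the repeated scope reversal, the senior budget delay, the unexpected budget turnover, the unexpected deadline change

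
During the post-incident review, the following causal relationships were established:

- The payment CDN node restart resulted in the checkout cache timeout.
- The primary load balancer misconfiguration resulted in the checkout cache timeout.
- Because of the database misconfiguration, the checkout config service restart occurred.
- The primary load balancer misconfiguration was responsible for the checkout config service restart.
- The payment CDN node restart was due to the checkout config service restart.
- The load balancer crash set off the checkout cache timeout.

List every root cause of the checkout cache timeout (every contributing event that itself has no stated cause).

the database misconfiguration, the load balancer crash, the primary load balancer misconfiguration

Tracing upstream from the checkout cache timeout: the checkout cache timeout ← the load balancer crash.
A separate upstream branch: the checkout cache timeout ← the payment CDN node restart ← the checkout config service restart ← the database misconfiguration.
A separate upstream branch: the checkout cache timeout ← the primary load balancer misconfiguration.
Each of those chain origins has no stated cause.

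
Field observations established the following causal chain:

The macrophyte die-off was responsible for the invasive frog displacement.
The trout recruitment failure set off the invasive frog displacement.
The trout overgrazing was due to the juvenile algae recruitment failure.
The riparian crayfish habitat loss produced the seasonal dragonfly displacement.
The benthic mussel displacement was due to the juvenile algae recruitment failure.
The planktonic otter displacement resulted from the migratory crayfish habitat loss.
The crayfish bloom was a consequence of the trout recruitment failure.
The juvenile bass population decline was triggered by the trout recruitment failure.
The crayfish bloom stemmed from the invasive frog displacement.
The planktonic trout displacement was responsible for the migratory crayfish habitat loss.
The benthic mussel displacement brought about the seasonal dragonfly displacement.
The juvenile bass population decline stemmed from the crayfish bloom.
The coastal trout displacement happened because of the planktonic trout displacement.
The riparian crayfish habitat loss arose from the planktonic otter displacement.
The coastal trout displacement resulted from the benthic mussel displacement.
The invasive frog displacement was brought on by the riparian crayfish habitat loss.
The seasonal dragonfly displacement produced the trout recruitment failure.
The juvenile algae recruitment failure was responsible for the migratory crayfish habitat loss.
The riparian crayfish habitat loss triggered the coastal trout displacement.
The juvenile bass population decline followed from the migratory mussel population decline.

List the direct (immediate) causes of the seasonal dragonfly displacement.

Upstream contributors include the juvenile algae recruitment failure, the planktonic trout displacement, the migratory crayfish habitat loss, the planktonic otter displacement, but only the benthic mussel displacement, the riparian crayfish habitat loss feed directly into the seasonal dragonfly displacement.

the benthic mussel displacement, the riparian crayfish habitat loss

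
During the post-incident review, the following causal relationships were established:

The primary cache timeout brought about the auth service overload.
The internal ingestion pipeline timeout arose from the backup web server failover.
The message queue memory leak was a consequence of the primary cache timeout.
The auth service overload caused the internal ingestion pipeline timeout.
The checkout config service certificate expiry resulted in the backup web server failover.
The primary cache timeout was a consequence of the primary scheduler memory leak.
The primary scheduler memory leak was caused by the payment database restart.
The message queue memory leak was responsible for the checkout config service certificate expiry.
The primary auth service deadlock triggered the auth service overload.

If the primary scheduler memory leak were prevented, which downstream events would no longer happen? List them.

Downstream of the primary scheduler memory leak: the primary cache timeout, the message queue memory leak, the checkout config service certificate expiry, the auth service overload, the backup web server failover, the internal ingestion pipeline timeout.
Of those, still caused via another path: the auth service overload, the internal ingestion pipeline timeout.
The remainder have no surviving cause.

the backup web server failover, the checkout config service certificate expiry, the message queue memory leak, the primary cache timeout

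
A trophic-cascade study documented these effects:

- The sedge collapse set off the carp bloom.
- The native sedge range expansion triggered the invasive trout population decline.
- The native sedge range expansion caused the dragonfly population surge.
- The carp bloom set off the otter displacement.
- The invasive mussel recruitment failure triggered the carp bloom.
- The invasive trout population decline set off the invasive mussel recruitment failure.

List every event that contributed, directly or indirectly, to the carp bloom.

the invasive mussel recruitment failure, the invasive trout population decline, the native sedge range expansion, the sedge collapse

Immediate causes of the carp bloom: the invasive mussel recruitment failure, the sedge collapse.
Further upstream: the native sedge range expansion, the invasive trout population decline.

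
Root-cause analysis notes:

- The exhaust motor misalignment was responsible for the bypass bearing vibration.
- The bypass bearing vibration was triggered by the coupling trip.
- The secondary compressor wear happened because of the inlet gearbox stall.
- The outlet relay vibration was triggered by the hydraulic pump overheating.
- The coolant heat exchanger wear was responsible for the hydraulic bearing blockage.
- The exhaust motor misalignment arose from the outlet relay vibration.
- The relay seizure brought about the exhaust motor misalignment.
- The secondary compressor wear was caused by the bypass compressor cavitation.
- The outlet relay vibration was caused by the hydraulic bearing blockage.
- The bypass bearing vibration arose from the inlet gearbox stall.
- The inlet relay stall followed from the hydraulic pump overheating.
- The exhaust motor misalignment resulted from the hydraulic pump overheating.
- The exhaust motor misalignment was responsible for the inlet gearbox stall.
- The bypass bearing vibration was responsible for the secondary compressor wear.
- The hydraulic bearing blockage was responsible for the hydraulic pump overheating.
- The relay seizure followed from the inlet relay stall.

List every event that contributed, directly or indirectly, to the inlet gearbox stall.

the coolant heat exchanger wear, the exhaust motor misalignment, the hydraulic bearing blockage, the hydraulic pump overheating, the inlet relay stall, the outlet relay vibration, the relay seizure

Immediate cause of the inlet gearbox stall: the exhaust motor misalignment.
Further upstream: the coolant heat exchanger wear, the hydraulic bearing blockage, the hydraulic pump overheating, the outlet relay vibration, the inlet relay stall, the relay seizure.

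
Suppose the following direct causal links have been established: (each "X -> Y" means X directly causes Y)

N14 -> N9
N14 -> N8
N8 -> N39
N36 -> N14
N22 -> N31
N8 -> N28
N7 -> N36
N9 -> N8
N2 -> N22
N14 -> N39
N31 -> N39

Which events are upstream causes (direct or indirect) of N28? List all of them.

N14, N36, N7, N8, N9

Immediate cause of N28: N8.
Further upstream: N7, N36, N14, N9.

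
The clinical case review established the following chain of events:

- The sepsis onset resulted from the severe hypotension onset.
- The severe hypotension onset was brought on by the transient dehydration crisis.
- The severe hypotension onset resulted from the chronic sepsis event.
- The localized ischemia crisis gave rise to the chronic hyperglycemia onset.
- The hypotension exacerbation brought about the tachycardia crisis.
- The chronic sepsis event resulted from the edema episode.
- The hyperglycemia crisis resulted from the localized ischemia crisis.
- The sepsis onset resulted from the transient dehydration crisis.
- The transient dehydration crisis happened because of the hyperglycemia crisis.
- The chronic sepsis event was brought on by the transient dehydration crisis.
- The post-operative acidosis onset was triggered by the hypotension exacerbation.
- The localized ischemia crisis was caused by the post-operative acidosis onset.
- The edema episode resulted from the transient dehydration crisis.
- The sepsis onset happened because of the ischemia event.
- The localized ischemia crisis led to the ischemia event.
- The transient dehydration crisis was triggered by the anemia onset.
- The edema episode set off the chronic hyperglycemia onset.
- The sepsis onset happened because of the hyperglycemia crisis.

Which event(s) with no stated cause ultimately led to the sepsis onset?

Tracing upstream from the sepsis onset: the sepsis onset ← the hyperglycemia crisis ← the localized ischemia crisis ← the post-operative acidosis onset ← the hypotension exacerbation.
A separate upstream branch: the sepsis onset ← the transient dehydration crisis ← the anemia onset.
Each of those chain origins has no stated cause.

the anemia onset, the hypotension exacerbation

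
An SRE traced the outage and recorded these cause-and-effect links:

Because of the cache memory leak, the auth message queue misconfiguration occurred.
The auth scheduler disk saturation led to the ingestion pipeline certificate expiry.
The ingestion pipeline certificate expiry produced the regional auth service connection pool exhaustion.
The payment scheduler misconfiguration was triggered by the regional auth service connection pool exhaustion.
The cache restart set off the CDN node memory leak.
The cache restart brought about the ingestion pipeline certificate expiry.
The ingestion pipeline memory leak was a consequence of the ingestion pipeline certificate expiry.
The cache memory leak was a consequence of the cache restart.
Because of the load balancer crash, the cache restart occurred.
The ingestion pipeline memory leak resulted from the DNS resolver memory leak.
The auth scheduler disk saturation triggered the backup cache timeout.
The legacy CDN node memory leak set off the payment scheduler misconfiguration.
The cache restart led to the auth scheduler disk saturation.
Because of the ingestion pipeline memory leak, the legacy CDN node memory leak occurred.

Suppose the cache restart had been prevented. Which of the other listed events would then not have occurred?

the CDN node memory leak, the auth message queue misconfiguration, the auth scheduler disk saturation, the backup cache timeout, the cache memory leak, the ingestion pipeline certificate expiry, the regional auth service connection pool exhaustion

Downstream of the cache restart: the cache memory leak, the auth scheduler disk saturation, the ingestion pipeline certificate expiry, the ingestion pipeline memory leak, the auth message queue misconfiguration, the legacy CDN node memory leak, the regional auth service connection pool exhaustion, the payment scheduler misconfiguration, the CDN node memory leak, the backup cache timeout.
Of those, still caused via another path: the ingestion pipeline memory leak, the legacy CDN node memory leak, the payment scheduler misconfiguration.
The remainder have no surviving cause.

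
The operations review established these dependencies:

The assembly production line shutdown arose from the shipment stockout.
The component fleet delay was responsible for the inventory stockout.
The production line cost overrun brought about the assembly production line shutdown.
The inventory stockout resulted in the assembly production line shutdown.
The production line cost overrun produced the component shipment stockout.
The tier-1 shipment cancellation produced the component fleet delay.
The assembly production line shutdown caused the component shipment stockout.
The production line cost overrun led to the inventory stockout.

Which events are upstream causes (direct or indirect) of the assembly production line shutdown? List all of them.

Immediate causes of the assembly production line shutdown: the shipment stockout, the production line cost overrun, the inventory stockout.
Further upstream: the tier-1 shipment cancellation, the component fleet delay.

the component fleet delay, the inventory stockout, the production line cost overrun, the shipment stockout, the tier-1 shipment cancellation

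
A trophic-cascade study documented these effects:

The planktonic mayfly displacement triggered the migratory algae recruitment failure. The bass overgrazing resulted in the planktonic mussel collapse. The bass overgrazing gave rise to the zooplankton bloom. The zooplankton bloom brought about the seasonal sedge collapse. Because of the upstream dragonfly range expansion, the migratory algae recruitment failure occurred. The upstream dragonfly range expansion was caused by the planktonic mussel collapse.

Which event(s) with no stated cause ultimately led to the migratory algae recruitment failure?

the bass overgrazing, the planktonic mayfly displacement

Tracing upstream from the migratory algae recruitment failure: the migratory algae recruitment failure ← the upstream dragonfly range expansion ← the planktonic mussel collapse ← the bass overgrazing.
A separate upstream branch: the migratory algae recruitment failure ← the planktonic mayfly displacement.
Each of those chain origins has no stated cause.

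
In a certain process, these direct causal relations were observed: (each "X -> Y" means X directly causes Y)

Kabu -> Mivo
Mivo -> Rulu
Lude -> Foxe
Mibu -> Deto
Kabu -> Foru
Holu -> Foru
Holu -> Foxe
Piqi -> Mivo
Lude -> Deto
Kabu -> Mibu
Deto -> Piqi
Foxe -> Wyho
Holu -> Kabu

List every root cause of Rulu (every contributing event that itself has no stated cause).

Holu, Lude

Tracing upstream from Rulu: Rulu ← Mivo ← Piqi ← Deto ← Lude.
A separate upstream branch: Rulu ← Mivo ← Kabu ← Holu.
Each of those chain origins has no stated cause.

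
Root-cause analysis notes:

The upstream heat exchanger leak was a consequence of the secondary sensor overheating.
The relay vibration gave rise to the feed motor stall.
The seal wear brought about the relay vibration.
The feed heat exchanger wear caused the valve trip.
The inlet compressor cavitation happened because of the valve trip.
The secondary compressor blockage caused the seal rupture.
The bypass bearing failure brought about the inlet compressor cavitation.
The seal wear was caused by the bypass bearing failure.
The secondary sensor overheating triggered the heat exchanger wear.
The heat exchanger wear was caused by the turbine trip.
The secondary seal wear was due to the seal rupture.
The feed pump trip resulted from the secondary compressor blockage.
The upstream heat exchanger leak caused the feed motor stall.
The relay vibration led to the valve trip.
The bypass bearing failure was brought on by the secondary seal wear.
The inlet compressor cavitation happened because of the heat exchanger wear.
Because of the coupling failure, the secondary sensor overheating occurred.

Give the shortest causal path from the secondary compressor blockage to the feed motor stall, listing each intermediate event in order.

the secondary compressor blockage → the seal rupture → the secondary seal wear → the bypass bearing failure → the seal wear → the relay vibration → the feed motor stall

the secondary compressor blockage → the seal rupture
the seal rupture → the secondary seal wear
the secondary seal wear → the bypass bearing failure
the bypass bearing failure → the seal wear
the seal wear → the relay vibration
the relay vibration → the feed motor stall
Length: 6 steps.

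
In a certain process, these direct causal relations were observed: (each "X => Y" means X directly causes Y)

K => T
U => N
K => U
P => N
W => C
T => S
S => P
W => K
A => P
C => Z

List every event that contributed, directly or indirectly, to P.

Immediate causes of P: S, A.
Further upstream: W, K, T.

A, K, S, T, W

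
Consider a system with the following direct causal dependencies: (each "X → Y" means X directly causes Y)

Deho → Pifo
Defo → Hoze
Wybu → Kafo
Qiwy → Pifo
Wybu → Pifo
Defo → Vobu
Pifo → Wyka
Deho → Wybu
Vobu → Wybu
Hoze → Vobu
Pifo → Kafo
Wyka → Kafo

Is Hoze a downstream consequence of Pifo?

Pifo leads to Wyka, Kafo; Hoze is not among them.

No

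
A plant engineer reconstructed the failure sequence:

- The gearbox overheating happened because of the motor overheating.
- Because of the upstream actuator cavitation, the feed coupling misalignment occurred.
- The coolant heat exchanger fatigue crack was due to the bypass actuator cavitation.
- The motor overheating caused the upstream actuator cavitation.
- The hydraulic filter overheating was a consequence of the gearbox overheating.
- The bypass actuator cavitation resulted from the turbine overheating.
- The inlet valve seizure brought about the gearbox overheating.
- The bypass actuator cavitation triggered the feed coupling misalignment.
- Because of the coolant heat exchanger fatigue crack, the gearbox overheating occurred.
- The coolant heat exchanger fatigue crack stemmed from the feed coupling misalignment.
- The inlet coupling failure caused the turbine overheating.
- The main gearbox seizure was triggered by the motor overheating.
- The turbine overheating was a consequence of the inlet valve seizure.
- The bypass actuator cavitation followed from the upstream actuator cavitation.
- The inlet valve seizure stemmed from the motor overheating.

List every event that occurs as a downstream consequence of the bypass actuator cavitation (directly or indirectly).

the coolant heat exchanger fatigue crack, the feed coupling misalignment, the gearbox overheating, the hydraulic filter overheating

Direct effects: the feed coupling misalignment, the coolant heat exchanger fatigue crack.
2 steps out: the gearbox overheating.
3 steps out: the hydraulic filter overheating.
Not reachable from it: the motor overheating, the main gearbox seizure, the inlet valve seizure, the inlet coupling failure, the upstream actuator cavitation, the turbine overheating.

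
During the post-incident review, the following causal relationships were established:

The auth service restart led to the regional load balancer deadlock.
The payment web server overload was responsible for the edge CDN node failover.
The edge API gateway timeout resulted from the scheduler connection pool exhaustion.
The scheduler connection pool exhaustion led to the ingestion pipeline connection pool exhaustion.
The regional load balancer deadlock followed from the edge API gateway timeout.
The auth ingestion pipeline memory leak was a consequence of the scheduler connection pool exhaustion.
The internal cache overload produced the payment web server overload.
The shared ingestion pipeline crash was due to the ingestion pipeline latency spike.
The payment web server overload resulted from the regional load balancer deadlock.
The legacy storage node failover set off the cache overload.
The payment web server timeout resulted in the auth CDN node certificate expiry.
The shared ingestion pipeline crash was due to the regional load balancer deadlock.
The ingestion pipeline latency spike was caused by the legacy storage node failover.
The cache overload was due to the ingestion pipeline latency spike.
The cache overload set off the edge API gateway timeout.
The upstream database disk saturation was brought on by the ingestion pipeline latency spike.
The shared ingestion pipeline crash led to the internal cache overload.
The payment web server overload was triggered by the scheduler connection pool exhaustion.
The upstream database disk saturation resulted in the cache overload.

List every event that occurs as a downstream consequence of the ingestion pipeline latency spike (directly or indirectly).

the cache overload, the edge API gateway timeout, the edge CDN node failover, the internal cache overload, the payment web server overload, the regional load balancer deadlock, the shared ingestion pipeline crash, the upstream database disk saturation

Direct effects: the upstream database disk saturation, the cache overload, the shared ingestion pipeline crash.
2 steps out: the edge API gateway timeout, the internal cache overload.
3 steps out: the regional load balancer deadlock, the payment web server overload.
4 steps out: the edge CDN node failover.
Not reachable from it: the legacy storage node failover, the payment web server timeout, the scheduler connection pool exhaustion, the auth CDN node certificate expiry, the ingestion pipeline connection pool exhaustion, the auth service restart, the auth ingestion pipeline memory leak.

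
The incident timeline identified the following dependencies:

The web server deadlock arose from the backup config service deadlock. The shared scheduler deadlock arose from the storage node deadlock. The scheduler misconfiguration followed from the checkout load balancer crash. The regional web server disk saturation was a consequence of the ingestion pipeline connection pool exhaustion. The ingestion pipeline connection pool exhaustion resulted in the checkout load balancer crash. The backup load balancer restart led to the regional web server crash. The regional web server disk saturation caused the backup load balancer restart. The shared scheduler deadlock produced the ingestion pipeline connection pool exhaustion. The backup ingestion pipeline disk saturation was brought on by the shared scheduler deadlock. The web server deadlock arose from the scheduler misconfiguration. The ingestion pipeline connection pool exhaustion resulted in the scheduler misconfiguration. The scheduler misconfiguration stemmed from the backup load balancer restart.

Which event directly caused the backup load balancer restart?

the regional web server disk saturation

Upstream contributors include the storage node deadlock, the shared scheduler deadlock, the ingestion pipeline connection pool exhaustion, but only the regional web server disk saturation feeds directly into the backup load balancer restart.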